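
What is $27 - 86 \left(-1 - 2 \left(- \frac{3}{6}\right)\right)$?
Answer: $27$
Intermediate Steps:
$27 - 86 \left(-1 - 2 \left(- \frac{3}{6}\right)\right) = 27 - 86 \left(-1 - 2 \left(\left(-3\right) \frac{1}{6}\right)\right) = 27 - 86 \left(-1 - -1\right) = 27 - 86 \left(-1 + 1\right) = 27 - 0 = 27 + 0 = 27$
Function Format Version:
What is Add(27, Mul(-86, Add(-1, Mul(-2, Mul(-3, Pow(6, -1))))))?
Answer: 27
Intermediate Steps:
Add(27, Mul(-86, Add(-1, Mul(-2, Mul(-3, Pow(6, -1)))))) = Add(27, Mul(-86, Add(-1, Mul(-2, Mul(-3, Rational(1, 6)))))) = Add(27, Mul(-86, Add(-1, Mul(-2, Rational(-1, 2))))) = Add(27, Mul(-86, Add(-1, 1))) = Add(27, Mul(-86, 0)) = Add(27, 0) = 27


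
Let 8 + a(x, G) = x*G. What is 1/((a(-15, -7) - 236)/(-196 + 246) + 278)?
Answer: 50/13761 ≈ 0.0036335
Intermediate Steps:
a(x, G) = -8 + G*x (a(x, G) = -8 + x*G = -8 + G*x)
1/((a(-15, -7) - 236)/(-196 + 246) + 278) = 1/(((-8 - 7*(-15)) - 236)/(-196 + 246) + 278) = 1/(((-8 + 105) - 236)/50 + 278) = 1/((97 - 236)*(1/50) + 278) = 1/(-139*1/50 + 278) = 1/(-139/50 + 278) = 1/(13761/50) = 50/13761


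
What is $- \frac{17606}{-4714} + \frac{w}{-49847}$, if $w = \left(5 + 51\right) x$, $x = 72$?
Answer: $\frac{61328531}{16784197} \approx 3.6539$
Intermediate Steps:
$w = 4032$ ($w = \left(5 + 51\right) 72 = 56 \cdot 72 = 4032$)
$- \frac{17606}{-4714} + \frac{w}{-49847} = - \frac{17606}{-4714} + \frac{4032}{-49847} = \left(-17606\right) \left(- \frac{1}{4714}\right) + 4032 \left(- \frac{1}{49847}\right) = \frac{8803}{2357} - \frac{576}{7121} = \frac{61328531}{16784197}$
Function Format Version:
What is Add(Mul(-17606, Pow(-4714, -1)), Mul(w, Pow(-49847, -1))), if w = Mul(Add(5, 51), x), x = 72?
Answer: Rational(61328531, 16784197) ≈ 3.6539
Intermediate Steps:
w = 4032 (w = Mul(Add(5, 51), 72) = Mul(56, 72) = 4032)
Add(Mul(-17606, Pow(-4714, -1)), Mul(w, Pow(-49847, -1))) = Add(Mul(-17606, Pow(-4714, -1)), Mul(4032, Pow(-49847, -1))) = Add(Mul(-17606, Rational(-1, 4714)), Mul(4032, Rational(-1, 49847))) = Add(Rational(8803, 2357), Rational(-576, 7121)) = Rational(61328531, 16784197)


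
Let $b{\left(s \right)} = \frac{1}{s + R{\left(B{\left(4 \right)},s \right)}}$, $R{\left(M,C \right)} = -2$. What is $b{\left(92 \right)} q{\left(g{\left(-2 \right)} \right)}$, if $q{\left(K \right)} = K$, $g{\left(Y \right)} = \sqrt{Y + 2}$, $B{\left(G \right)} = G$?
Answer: $0$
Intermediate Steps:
$b{\left(s \right)} = \frac{1}{-2 + s}$ ($b{\left(s \right)} = \frac{1}{s - 2} = \frac{1}{-2 + s}$)
$g{\left(Y \right)} = \sqrt{2 + Y}$
$b{\left(92 \right)} q{\left(g{\left(-2 \right)} \right)} = \frac{\sqrt{2 - 2}}{-2 + 92} = \frac{\sqrt{0}}{90} = \frac{1}{90} \cdot 0 = 0$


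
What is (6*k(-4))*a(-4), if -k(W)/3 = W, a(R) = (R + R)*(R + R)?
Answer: 4608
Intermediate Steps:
a(R) = 4*R**2 (a(R) = (2*R)*(2*R) = 4*R**2)
k(W) = -3*W
(6*k(-4))*a(-4) = (6*(-3*(-4)))*(4*(-4)**2) = (6*12)*(4*16) = 72*64 = 4608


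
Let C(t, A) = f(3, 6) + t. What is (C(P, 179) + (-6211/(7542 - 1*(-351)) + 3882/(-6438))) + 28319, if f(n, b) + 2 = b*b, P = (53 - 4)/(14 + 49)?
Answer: 26680192410/941021 ≈ 28352.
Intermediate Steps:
P = 7/9 (P = 49/63 = 49*(1/63) = 7/9 ≈ 0.77778)
f(n, b) = -2 + b**2 (f(n, b) = -2 + b*b = -2 + b**2)
C(t, A) = 34 + t (C(t, A) = (-2 + 6**2) + t = (-2 + 36) + t = 34 + t)
(C(P, 179) + (-6211/(7542 - 1*(-351)) + 3882/(-6438))) + 28319 = ((34 + 7/9) + (-6211/(7542 - 1*(-351)) + 3882/(-6438))) + 28319 = (313/9 + (-6211/(7542 + 351) + 3882*(-1/6438))) + 28319 = (313/9 + (-6211/7893 - 647/1073)) + 28319 = (313/9 - 11771174/8469189) + 28319 = 31418711/941021 + 28319 = 26680192410/941021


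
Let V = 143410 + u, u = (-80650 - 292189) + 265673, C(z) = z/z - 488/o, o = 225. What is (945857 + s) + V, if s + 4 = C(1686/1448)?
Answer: 220971562/225 ≈ 9.8210e+5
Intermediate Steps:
C(z) = -263/225 (C(z) = z/z - 488/225 = 1 - 488*1/225 = 1 - 488/225 = -263/225)
u = -107166 (u = -372839 + 265673 = -107166)
s = -1163/225 (s = -4 - 263/225 = -1163/225 ≈ -5.1689)
V = 36244 (V = 143410 - 107166 = 36244)
(945857 + s) + V = (945857 - 1163/225) + 36244 = 212816662/225 + 36244 = 220971562/225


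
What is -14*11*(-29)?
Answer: 4466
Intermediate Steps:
-14*11*(-29) = -154*(-29) = 4466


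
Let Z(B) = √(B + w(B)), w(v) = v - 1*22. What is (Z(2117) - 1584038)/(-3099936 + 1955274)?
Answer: 792019/572331 - 3*√13/190777 ≈ 1.3838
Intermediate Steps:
w(v) = -22 + v (w(v) = v - 22 = -22 + v)
Z(B) = √(-22 + 2*B) (Z(B) = √(B + (-22 + B)) = √(-22 + 2*B))
(Z(2117) - 1584038)/(-3099936 + 1955274) = (√(-22 + 2*2117) - 1584038)/(-3099936 + 1955274) = (√(-22 + 4234) - 1584038)/(-1144662) = (√4212 - 1584038)*(-1/1144662) = (18*√13 - 1584038)*(-1/1144662) = (-1584038 + 18*√13)*(-1/1144662) = 792019/572331 - 3*√13/190777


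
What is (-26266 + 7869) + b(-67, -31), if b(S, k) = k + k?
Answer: -18459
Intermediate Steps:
b(S, k) = 2*k
(-26266 + 7869) + b(-67, -31) = (-26266 + 7869) + 2*(-31) = -18397 - 62 = -18459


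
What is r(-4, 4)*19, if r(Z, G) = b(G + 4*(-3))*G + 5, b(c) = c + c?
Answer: -1121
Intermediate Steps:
b(c) = 2*c
r(Z, G) = 5 + G*(-24 + 2*G) (r(Z, G) = (2*(G + 4*(-3)))*G + 5 = (2*(G - 12))*G + 5 = (2*(-12 + G))*G + 5 = (-24 + 2*G)*G + 5 = G*(-24 + 2*G) + 5 = 5 + G*(-24 + 2*G))
r(-4, 4)*19 = (5 + 2*4*(-12 + 4))*19 = (5 + 2*4*(-8))*19 = (5 - 64)*19 = -59*19 = -1121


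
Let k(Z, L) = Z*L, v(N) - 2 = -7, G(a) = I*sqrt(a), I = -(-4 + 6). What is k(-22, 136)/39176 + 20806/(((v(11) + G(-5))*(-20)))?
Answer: 50909831/440730 - 10403*I*sqrt(5)/225 ≈ 115.51 - 103.39*I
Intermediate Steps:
I = -2 (I = -1*2 = -2)
G(a) = -2*sqrt(a)
v(N) = -5 (v(N) = 2 - 7 = -5)
k(Z, L) = L*Z
k(-22, 136)/39176 + 20806/(((v(11) + G(-5))*(-20))) = (136*(-22))/39176 + 20806/(((-5 - 2*I*sqrt(5))*(-20))) = -2992*1/39176 + 20806/(((-5 - 2*I*sqrt(5))*(-20))) = -374/4897 + 20806/(((-5 - 2*I*sqrt(5))*(-20))) = -374/4897 + 20806/(100 + 40*I*sqrt(5))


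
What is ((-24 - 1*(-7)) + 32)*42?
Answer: 630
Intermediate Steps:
((-24 - 1*(-7)) + 32)*42 = ((-24 + 7) + 32)*42 = (-17 + 32)*42 = 15*42 = 630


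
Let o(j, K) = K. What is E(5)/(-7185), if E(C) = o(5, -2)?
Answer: 2/7185 ≈ 0.00027836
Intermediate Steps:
E(C) = -2
E(5)/(-7185) = -2/(-7185) = -2*(-1/7185) = 2/7185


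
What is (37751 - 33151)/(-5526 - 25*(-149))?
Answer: -4600/1801 ≈ -2.5541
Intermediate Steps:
(37751 - 33151)/(-5526 - 25*(-149)) = 4600/(-5526 + 3725) = 4600/(-1801) = 4600*(-1/1801) = -4600/1801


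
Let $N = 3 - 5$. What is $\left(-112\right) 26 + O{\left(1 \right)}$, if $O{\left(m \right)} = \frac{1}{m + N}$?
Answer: $-2913$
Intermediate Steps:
$N = -2$
$O{\left(m \right)} = \frac{1}{-2 + m}$ ($O{\left(m \right)} = \frac{1}{m - 2} = \frac{1}{-2 + m}$)
$\left(-112\right) 26 + O{\left(1 \right)} = \left(-112\right) 26 + \frac{1}{-2 + 1} = -2912 + \frac{1}{-1} = -2912 - 1 = -2913$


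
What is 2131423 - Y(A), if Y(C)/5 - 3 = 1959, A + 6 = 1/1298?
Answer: 2121613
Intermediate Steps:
A = -7787/1298 (A = -6 + 1/1298 = -7787/1298 ≈ -5.9992)
Y(C) = 9810 (Y(C) = 15 + 5*1959 = 15 + 9795 = 9810)
2131423 - Y(A) = 2131423 - 1*9810 = 2131423 - 9810 = 2121613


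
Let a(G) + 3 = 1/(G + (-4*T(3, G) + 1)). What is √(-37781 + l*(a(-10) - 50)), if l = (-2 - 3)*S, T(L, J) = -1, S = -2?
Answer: 9*I*√473 ≈ 195.74*I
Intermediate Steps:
l = 10 (l = (-2 - 3)*(-2) = -5*(-2) = 10)
a(G) = -3 + 1/(5 + G) (a(G) = -3 + 1/(G + (-4*(-1) + 1)) = -3 + 1/(G + (4 + 1)) = -3 + 1/(G + 5) = -3 + 1/(5 + G))
√(-37781 + l*(a(-10) - 50)) = √(-37781 + 10*((-14 - 3*(-10))/(5 - 10) - 50)) = √(-37781 + 10*((-14 + 30)/(-5) - 50)) = √(-37781 + 10*(-⅕*16 - 50)) = √(-37781 + 10*(-16/5 - 50)) = √(-37781 + 10*(-266/5)) = √(-37781 - 532) = √(-38313) = 9*I*√473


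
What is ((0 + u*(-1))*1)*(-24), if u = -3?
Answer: -72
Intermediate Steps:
((0 + u*(-1))*1)*(-24) = ((0 - 3*(-1))*1)*(-24) = ((0 + 3)*1)*(-24) = (3*1)*(-24) = 3*(-24) = -72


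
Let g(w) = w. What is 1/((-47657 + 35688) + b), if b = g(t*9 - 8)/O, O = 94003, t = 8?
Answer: -94003/1125121843 ≈ -8.3549e-5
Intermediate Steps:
b = 64/94003 (b = (8*9 - 8)/94003 = (72 - 8)*(1/94003) = 64*(1/94003) = 64/94003 ≈ 0.00068083)
1/((-47657 + 35688) + b) = 1/((-47657 + 35688) + 64/94003) = 1/(-11969 + 64/94003) = 1/(-1125121843/94003) = -94003/1125121843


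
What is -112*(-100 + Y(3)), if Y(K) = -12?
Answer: 12544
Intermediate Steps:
-112*(-100 + Y(3)) = -112*(-100 - 12) = -112*(-112) = 12544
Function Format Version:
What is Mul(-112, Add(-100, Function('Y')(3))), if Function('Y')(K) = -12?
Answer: 12544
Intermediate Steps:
Mul(-112, Add(-100, Function('Y')(3))) = Mul(-112, Add(-100, -12)) = Mul(-112, -112) = 12544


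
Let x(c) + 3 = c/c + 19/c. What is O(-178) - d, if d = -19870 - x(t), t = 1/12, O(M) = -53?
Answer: 20043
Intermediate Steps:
t = 1/12 ≈ 0.083333
x(c) = -2 + 19/c (x(c) = -3 + (c/c + 19/c) = -3 + (1 + 19/c) = -2 + 19/c)
d = -20096 (d = -19870 - (-2 + 19/(1/12)) = -19870 - (-2 + 19*12) = -19870 - (-2 + 228) = -19870 - 1*226 = -19870 - 226 = -20096)
O(-178) - d = -53 - 1*(-20096) = -53 + 20096 = 20043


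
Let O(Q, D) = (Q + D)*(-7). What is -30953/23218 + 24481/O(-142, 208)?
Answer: -11205772/206283 ≈ -54.322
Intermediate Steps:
O(Q, D) = -7*D - 7*Q (O(Q, D) = (D + Q)*(-7) = -7*D - 7*Q)
-30953/23218 + 24481/O(-142, 208) = -30953/23218 + 24481/(-7*208 - 7*(-142)) = -30953*1/23218 + 24481/(-1456 + 994) = -2381/1786 + 24481/(-462) = -2381/1786 + 24481*(-1/462) = -2381/1786 - 24481/462 = -11205772/206283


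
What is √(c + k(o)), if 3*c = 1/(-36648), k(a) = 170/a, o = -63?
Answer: I*√44396269806/128268 ≈ 1.6427*I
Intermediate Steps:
c = -1/109944 (c = (⅓)/(-36648) = (⅓)*(-1/36648) = -1/109944 ≈ -9.0955e-6)
√(c + k(o)) = √(-1/109944 + 170/(-63)) = √(-1/109944 + 170*(-1/63)) = √(-1/109944 - 170/63) = √(-2076727/769608) = I*√44396269806/128268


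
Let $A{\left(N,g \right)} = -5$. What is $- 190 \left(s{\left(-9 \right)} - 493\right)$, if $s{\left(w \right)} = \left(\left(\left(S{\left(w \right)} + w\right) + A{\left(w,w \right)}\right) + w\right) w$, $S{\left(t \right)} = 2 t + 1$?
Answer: $25270$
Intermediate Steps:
$S{\left(t \right)} = 1 + 2 t$
$s{\left(w \right)} = w \left(-4 + 4 w\right)$ ($s{\left(w \right)} = \left(\left(\left(\left(1 + 2 w\right) + w\right) - 5\right) + w\right) w = \left(\left(\left(1 + 3 w\right) - 5\right) + w\right) w = \left(\left(-4 + 3 w\right) + w\right) w = \left(-4 + 4 w\right) w = w \left(-4 + 4 w\right)$)
$- 190 \left(s{\left(-9 \right)} - 493\right) = - 190 \left(4 \left(-9\right) \left(-1 - 9\right) - 493\right) = - 190 \left(4 \left(-9\right) \left(-10\right) - 493\right) = - 190 \left(360 - 493\right) = \left(-190\right) \left(-133\right) = 25270$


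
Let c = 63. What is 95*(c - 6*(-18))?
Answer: 16245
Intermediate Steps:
95*(c - 6*(-18)) = 95*(63 - 6*(-18)) = 95*(63 + 108) = 95*171 = 16245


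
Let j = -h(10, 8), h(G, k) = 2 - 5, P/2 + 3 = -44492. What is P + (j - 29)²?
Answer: -88314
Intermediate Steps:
P = -88990 (P = -6 + 2*(-44492) = -6 - 88984 = -88990)
h(G, k) = -3
j = 3 (j = -1*(-3) = 3)
P + (j - 29)² = -88990 + (3 - 29)² = -88990 + (-26)² = -88990 + 676 = -88314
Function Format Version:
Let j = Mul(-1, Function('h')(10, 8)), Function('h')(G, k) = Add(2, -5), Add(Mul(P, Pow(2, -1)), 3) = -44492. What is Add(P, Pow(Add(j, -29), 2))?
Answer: -88314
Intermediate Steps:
P = -88990 (P = Add(-6, Mul(2, -44492)) = Add(-6, -88984) = -88990)
Function('h')(G, k) = -3
j = 3 (j = Mul(-1, -3) = 3)
Add(P, Pow(Add(j, -29), 2)) = Add(-88990, Pow(Add(3, -29), 2)) = Add(-88990, Pow(-26, 2)) = Add(-88990, 676) = -88314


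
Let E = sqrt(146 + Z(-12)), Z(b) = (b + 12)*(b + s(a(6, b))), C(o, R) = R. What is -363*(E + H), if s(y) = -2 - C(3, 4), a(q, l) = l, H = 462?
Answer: -167706 - 363*sqrt(146) ≈ -1.7209e+5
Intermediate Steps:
s(y) = -6 (s(y) = -2 - 1*4 = -2 - 4 = -6)
Z(b) = (-6 + b)*(12 + b) (Z(b) = (b + 12)*(b - 6) = (12 + b)*(-6 + b) = (-6 + b)*(12 + b))
E = sqrt(146) (E = sqrt(146 + (-72 + (-12)**2 + 6*(-12))) = sqrt(146 + (-72 + 144 - 72)) = sqrt(146 + 0) = sqrt(146) ≈ 12.083)
-363*(E + H) = -363*(sqrt(146) + 462) = -363*(462 + sqrt(146)) = -167706 - 363*sqrt(146)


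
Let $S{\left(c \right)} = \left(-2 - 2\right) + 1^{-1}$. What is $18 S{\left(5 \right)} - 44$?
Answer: $-98$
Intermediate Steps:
$S{\left(c \right)} = -3$ ($S{\left(c \right)} = -4 + 1 = -3$)
$18 S{\left(5 \right)} - 44 = 18 \left(-3\right) - 44 = -54 - 44 = -98$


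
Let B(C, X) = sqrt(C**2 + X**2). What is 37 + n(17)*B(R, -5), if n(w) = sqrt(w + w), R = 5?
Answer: 37 + 10*sqrt(17) ≈ 78.231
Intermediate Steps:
n(w) = sqrt(2)*sqrt(w) (n(w) = sqrt(2*w) = sqrt(2)*sqrt(w))
37 + n(17)*B(R, -5) = 37 + (sqrt(2)*sqrt(17))*sqrt(5**2 + (-5)**2) = 37 + sqrt(34)*sqrt(25 + 25) = 37 + sqrt(34)*sqrt(50) = 37 + sqrt(34)*(5*sqrt(2)) = 37 + 10*sqrt(17)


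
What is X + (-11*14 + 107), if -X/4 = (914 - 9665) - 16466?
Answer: 100821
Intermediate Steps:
X = 100868 (X = -4*((914 - 9665) - 16466) = -4*(-8751 - 16466) = -4*(-25217) = 100868)
X + (-11*14 + 107) = 100868 + (-11*14 + 107) = 100868 + (-154 + 107) = 100868 - 47 = 100821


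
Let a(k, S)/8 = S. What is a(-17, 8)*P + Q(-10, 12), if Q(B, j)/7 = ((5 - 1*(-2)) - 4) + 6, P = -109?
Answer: -6913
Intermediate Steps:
a(k, S) = 8*S
Q(B, j) = 63 (Q(B, j) = 7*(((5 - 1*(-2)) - 4) + 6) = 7*(((5 + 2) - 4) + 6) = 7*((7 - 4) + 6) = 7*(3 + 6) = 7*9 = 63)
a(-17, 8)*P + Q(-10, 12) = (8*8)*(-109) + 63 = 64*(-109) + 63 = -6976 + 63 = -6913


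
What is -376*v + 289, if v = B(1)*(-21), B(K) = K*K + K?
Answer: 16081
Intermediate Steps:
B(K) = K + K² (B(K) = K² + K = K + K²)
v = -42 (v = (1*(1 + 1))*(-21) = (1*2)*(-21) = 2*(-21) = -42)
-376*v + 289 = -376*(-42) + 289 = 15792 + 289 = 16081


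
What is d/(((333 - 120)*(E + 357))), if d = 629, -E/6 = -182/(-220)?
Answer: 34595/4124106 ≈ 0.0083885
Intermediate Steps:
E = -273/55 (E = -(-1092)/(-220) = -(-1092)*(-1)/220 = -6*91/110 = -273/55 ≈ -4.9636)
d/(((333 - 120)*(E + 357))) = 629/(((333 - 120)*(-273/55 + 357))) = 629/((213*(19362/55))) = 629/(4124106/55) = 629*(55/4124106) = 34595/4124106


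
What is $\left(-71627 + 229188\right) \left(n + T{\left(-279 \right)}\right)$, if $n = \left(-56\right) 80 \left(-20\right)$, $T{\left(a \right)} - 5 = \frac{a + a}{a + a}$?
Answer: $14118410966$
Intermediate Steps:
$T{\left(a \right)} = 6$ ($T{\left(a \right)} = 5 + \frac{a + a}{a + a} = 5 + \frac{2 a}{2 a} = 5 + 2 a \frac{1}{2 a} = 5 + 1 = 6$)
$n = 89600$ ($n = \left(-4480\right) \left(-20\right) = 89600$)
$\left(-71627 + 229188\right) \left(n + T{\left(-279 \right)}\right) = \left(-71627 + 229188\right) \left(89600 + 6\right) = 157561 \cdot 89606 = 14118410966$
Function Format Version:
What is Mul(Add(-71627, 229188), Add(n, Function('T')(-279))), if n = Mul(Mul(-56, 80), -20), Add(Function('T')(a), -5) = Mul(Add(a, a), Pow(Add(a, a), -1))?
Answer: 14118410966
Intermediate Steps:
Function('T')(a) = 6 (Function('T')(a) = Add(5, Mul(Add(a, a), Pow(Add(a, a), -1))) = Add(5, Mul(Mul(2, a), Pow(Mul(2, a), -1))) = Add(5, Mul(Mul(2, a), Mul(Rational(1, 2), Pow(a, -1)))) = Add(5, 1) = 6)
n = 89600 (n = Mul(-4480, -20) = 89600)
Mul(Add(-71627, 229188), Add(n, Function('T')(-279))) = Mul(Add(-71627, 229188), Add(89600, 6)) = Mul(157561, 89606) = 14118410966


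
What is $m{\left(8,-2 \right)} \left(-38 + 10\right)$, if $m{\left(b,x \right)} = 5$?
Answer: $-140$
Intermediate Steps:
$m{\left(8,-2 \right)} \left(-38 + 10\right) = 5 \left(-38 + 10\right) = 5 \left(-28\right) = -140$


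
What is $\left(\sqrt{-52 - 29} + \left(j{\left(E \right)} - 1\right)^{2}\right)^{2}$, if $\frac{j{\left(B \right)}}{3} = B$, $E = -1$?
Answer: $175 + 288 i \approx 175.0 + 288.0 i$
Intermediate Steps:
$j{\left(B \right)} = 3 B$
$\left(\sqrt{-52 - 29} + \left(j{\left(E \right)} - 1\right)^{2}\right)^{2} = \left(\sqrt{-52 - 29} + \left(3 \left(-1\right) - 1\right)^{2}\right)^{2} = \left(\sqrt{-81} + \left(-3 - 1\right)^{2}\right)^{2} = \left(9 i + \left(-4\right)^{2}\right)^{2} = \left(9 i + 16\right)^{2} = \left(16 + 9 i\right)^{2}$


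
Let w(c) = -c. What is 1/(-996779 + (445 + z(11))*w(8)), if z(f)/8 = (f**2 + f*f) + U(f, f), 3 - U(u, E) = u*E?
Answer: -1/1008275 ≈ -9.9179e-7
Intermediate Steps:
U(u, E) = 3 - E*u (U(u, E) = 3 - u*E = 3 - E*u)
z(f) = 24 + 8*f**2 (z(f) = 8*((f**2 + f*f) + (3 - f*f)) = 8*((f**2 + f**2) + (3 - f**2)) = 8*(2*f**2 + (3 - f**2)) = 8*(3 + f**2) = 24 + 8*f**2)
1/(-996779 + (445 + z(11))*w(8)) = 1/(-996779 + (445 + (24 + 8*11**2))*(-1*8)) = 1/(-996779 + (445 + (24 + 8*121))*(-8)) = 1/(-996779 + (445 + (24 + 968))*(-8)) = 1/(-996779 + (445 + 992)*(-8)) = 1/(-996779 + 1437*(-8)) = 1/(-996779 - 11496) = 1/(-1008275) = -1/1008275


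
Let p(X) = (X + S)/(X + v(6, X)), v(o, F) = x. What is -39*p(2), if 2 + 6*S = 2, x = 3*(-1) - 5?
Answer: 13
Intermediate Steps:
x = -8 (x = -3 - 5 = -8)
v(o, F) = -8
S = 0 (S = -⅓ + (⅙)*2 = -⅓ + ⅓ = 0)
p(X) = X/(-8 + X) (p(X) = (X + 0)/(X - 8) = X/(-8 + X))
-39*p(2) = -78/(-8 + 2) = -78/(-6) = -78*(-1)/6 = -39*(-⅓) = 13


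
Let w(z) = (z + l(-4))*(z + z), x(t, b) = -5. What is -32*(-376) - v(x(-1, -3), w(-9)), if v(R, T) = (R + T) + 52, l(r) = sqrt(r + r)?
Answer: 11823 + 36*I*sqrt(2) ≈ 11823.0 + 50.912*I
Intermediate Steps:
l(r) = sqrt(2)*sqrt(r) (l(r) = sqrt(2*r) = sqrt(2)*sqrt(r))
w(z) = 2*z*(z + 2*I*sqrt(2)) (w(z) = (z + sqrt(2)*sqrt(-4))*(z + z) = (z + sqrt(2)*(2*I))*(2*z) = (z + 2*I*sqrt(2))*(2*z) = 2*z*(z + 2*I*sqrt(2)))
v(R, T) = 52 + R + T
-32*(-376) - v(x(-1, -3), w(-9)) = -32*(-376) - (52 - 5 + 2*(-9)*(-9 + 2*I*sqrt(2))) = 12032 - (52 - 5 + (162 - 36*I*sqrt(2))) = 12032 - (209 - 36*I*sqrt(2)) = 12032 + (-209 + 36*I*sqrt(2)) = 11823 + 36*I*sqrt(2)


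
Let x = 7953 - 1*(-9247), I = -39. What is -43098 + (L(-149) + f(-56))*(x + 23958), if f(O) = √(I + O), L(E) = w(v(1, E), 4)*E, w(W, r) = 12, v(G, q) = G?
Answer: -73633602 + 41158*I*√95 ≈ -7.3634e+7 + 4.0116e+5*I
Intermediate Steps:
x = 17200 (x = 7953 + 9247 = 17200)
L(E) = 12*E
f(O) = √(-39 + O)
-43098 + (L(-149) + f(-56))*(x + 23958) = -43098 + (12*(-149) + √(-39 - 56))*(17200 + 23958) = -43098 + (-1788 + √(-95))*41158 = -43098 + (-1788 + I*√95)*41158 = -43098 + (-73590504 + 41158*I*√95) = -73633602 + 41158*I*√95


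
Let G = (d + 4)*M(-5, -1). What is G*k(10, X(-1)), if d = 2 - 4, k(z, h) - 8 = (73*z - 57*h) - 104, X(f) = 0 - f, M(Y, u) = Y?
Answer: -5770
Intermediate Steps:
X(f) = -f
k(z, h) = -96 - 57*h + 73*z (k(z, h) = 8 + ((73*z - 57*h) - 104) = 8 + ((-57*h + 73*z) - 104) = 8 + (-104 - 57*h + 73*z) = -96 - 57*h + 73*z)
d = -2
G = -10 (G = (-2 + 4)*(-5) = 2*(-5) = -10)
G*k(10, X(-1)) = -10*(-96 - (-57)*(-1) + 73*10) = -10*(-96 - 57*1 + 730) = -10*(-96 - 57 + 730) = -10*577 = -5770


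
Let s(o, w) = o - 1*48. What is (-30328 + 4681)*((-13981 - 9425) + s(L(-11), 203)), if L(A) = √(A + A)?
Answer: 601524738 - 25647*I*√22 ≈ 6.0153e+8 - 1.203e+5*I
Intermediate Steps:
L(A) = √2*√A (L(A) = √(2*A) = √2*√A)
s(o, w) = -48 + o (s(o, w) = o - 48 = -48 + o)
(-30328 + 4681)*((-13981 - 9425) + s(L(-11), 203)) = (-30328 + 4681)*((-13981 - 9425) + (-48 + √2*√(-11))) = -25647*(-23406 + (-48 + √2*(I*√11))) = -25647*(-23406 + (-48 + I*√22)) = -25647*(-23454 + I*√22) = 601524738 - 25647*I*√22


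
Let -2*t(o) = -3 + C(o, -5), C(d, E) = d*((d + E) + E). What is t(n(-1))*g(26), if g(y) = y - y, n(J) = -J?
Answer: 0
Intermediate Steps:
C(d, E) = d*(d + 2*E) (C(d, E) = d*((E + d) + E) = d*(d + 2*E))
t(o) = 3/2 - o*(-10 + o)/2 (t(o) = -(-3 + o*(o + 2*(-5)))/2 = -(-3 + o*(o - 10))/2 = -(-3 + o*(-10 + o))/2 = 3/2 - o*(-10 + o)/2)
g(y) = 0
t(n(-1))*g(26) = (3/2 - (-1*(-1))*(-10 - 1*(-1))/2)*0 = (3/2 - ½*1*(-10 + 1))*0 = (3/2 - ½*1*(-9))*0 = (3/2 + 9/2)*0 = 6*0 = 0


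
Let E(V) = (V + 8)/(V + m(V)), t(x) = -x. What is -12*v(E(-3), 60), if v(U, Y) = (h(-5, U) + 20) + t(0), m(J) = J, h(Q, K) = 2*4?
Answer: -336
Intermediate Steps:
h(Q, K) = 8
E(V) = (8 + V)/(2*V) (E(V) = (V + 8)/(V + V) = (8 + V)/((2*V)) = (8 + V)*(1/(2*V)) = (8 + V)/(2*V))
v(U, Y) = 28 (v(U, Y) = (8 + 20) - 1*0 = 28 + 0 = 28)
-12*v(E(-3), 60) = -12*28 = -336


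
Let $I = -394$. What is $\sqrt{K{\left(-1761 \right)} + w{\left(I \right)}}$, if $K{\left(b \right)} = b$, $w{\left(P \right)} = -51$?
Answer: $2 i \sqrt{453} \approx 42.568 i$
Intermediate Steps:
$\sqrt{K{\left(-1761 \right)} + w{\left(I \right)}} = \sqrt{-1761 - 51} = \sqrt{-1812} = 2 i \sqrt{453}$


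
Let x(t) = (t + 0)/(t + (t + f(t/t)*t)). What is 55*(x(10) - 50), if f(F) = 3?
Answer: -2739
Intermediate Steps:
x(t) = 1/5 (x(t) = (t + 0)/(t + (t + 3*t)) = t/(t + 4*t) = t/((5*t)) = t*(1/(5*t)) = 1/5)
55*(x(10) - 50) = 55*(1/5 - 50) = 55*(-249/5) = -2739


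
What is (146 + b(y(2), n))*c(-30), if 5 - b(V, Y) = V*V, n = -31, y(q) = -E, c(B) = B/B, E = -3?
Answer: 142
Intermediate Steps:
c(B) = 1
y(q) = 3 (y(q) = -1*(-3) = 3)
b(V, Y) = 5 - V² (b(V, Y) = 5 - V*V = 5 - V²)
(146 + b(y(2), n))*c(-30) = (146 + (5 - 1*3²))*1 = (146 + (5 - 1*9))*1 = (146 + (5 - 9))*1 = (146 - 4)*1 = 142*1 = 142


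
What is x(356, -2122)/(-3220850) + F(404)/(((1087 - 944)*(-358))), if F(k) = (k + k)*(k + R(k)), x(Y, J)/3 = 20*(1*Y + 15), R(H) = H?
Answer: -105195829642/8244409745 ≈ -12.760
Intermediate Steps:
x(Y, J) = 900 + 60*Y (x(Y, J) = 3*(20*(1*Y + 15)) = 3*(20*(Y + 15)) = 3*(20*(15 + Y)) = 3*(300 + 20*Y) = 900 + 60*Y)
F(k) = 4*k² (F(k) = (k + k)*(k + k) = (2*k)*(2*k) = 4*k²)
x(356, -2122)/(-3220850) + F(404)/(((1087 - 944)*(-358))) = (900 + 60*356)/(-3220850) + (4*404²)/(((1087 - 944)*(-358))) = (900 + 21360)*(-1/3220850) + (4*163216)/((143*(-358))) = 22260*(-1/3220850) + 652864/(-51194) = -2226/322085 + 652864*(-1/51194) = -2226/322085 - 326432/25597 = -105195829642/8244409745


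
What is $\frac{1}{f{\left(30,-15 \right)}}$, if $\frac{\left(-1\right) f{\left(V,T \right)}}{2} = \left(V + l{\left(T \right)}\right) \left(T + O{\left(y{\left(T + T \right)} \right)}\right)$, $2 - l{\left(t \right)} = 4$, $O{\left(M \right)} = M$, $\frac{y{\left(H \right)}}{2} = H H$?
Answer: $- \frac{1}{99960} \approx -1.0004 \cdot 10^{-5}$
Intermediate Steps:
$y{\left(H \right)} = 2 H^{2}$ ($y{\left(H \right)} = 2 H H = 2 H^{2}$)
$l{\left(t \right)} = -2$ ($l{\left(t \right)} = 2 - 4 = -2$)
$f{\left(V,T \right)} = - 2 \left(-2 + V\right) \left(T + 8 T^{2}\right)$ ($f{\left(V,T \right)} = - 2 \left(V - 2\right) \left(T + 2 \left(T + T\right)^{2}\right) = - 2 \left(-2 + V\right) \left(T + 2 \left(2 T\right)^{2}\right) = - 2 \left(-2 + V\right) \left(T + 2 \cdot 4 T^{2}\right) = - 2 \left(-2 + V\right) \left(T + 8 T^{2}\right)$)
$\frac{1}{f{\left(30,-15 \right)}} = \frac{1}{2 \left(-15\right) \left(2 - 30 + 16 \left(-15\right) - \left(-120\right) 30\right)} = \frac{1}{2 \left(-15\right) \left(2 - 30 - 240 + 3600\right)} = \frac{1}{2 \left(-15\right) 3332} = \frac{1}{-99960} = - \frac{1}{99960}$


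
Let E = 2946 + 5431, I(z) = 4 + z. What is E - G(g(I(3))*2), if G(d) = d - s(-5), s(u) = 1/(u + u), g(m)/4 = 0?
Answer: 83769/10 ≈ 8376.9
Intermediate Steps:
g(m) = 0 (g(m) = 4*0 = 0)
s(u) = 1/(2*u)
G(d) = 1/10 + d (G(d) = d - 1/(2*(-5)) = d - (-1)/(2*5) = d - 1*(-1/10) = d + 1/10 = 1/10 + d)
E = 8377
E - G(g(I(3))*2) = 8377 - (1/10 + 0*2) = 8377 - (1/10 + 0) = 8377 - 1*1/10 = 8377 - 1/10 = 83769/10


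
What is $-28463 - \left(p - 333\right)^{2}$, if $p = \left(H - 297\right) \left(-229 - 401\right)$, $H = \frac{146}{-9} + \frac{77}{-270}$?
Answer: $- \frac{349907997067}{9} \approx -3.8879 \cdot 10^{10}$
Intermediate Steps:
$H = - \frac{4457}{270}$ ($H = 146 \left(- \frac{1}{9}\right) + 77 \left(- \frac{1}{270}\right) = - \frac{146}{9} - \frac{77}{270} = - \frac{4457}{270} \approx -16.507$)
$p = \frac{592529}{3}$ ($p = \left(- \frac{4457}{270} - 297\right) \left(-229 - 401\right) = \left(- \frac{84647}{270}\right) \left(-630\right) = \frac{592529}{3} \approx 1.9751 \cdot 10^{5}$)
$-28463 - \left(p - 333\right)^{2} = -28463 - \left(\frac{592529}{3} - 333\right)^{2} = -28463 - \left(\frac{591530}{3}\right)^{2} = -28463 - \frac{349907740900}{9} = - \frac{349907997067}{9}$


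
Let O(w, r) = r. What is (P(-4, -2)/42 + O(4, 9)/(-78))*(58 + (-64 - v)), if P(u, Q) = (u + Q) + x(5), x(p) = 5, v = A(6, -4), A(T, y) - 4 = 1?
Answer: 418/273 ≈ 1.5311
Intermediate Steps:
A(T, y) = 5 (A(T, y) = 4 + 1 = 5)
v = 5
P(u, Q) = 5 + Q + u (P(u, Q) = (u + Q) + 5 = (Q + u) + 5 = 5 + Q + u)
(P(-4, -2)/42 + O(4, 9)/(-78))*(58 + (-64 - v)) = ((5 - 2 - 4)/42 + 9/(-78))*(58 + (-64 - 1*5)) = (-1*1/42 + 9*(-1/78))*(58 + (-64 - 5)) = (-1/42 - 3/26)*(58 - 69) = -38/273*(-11) = 418/273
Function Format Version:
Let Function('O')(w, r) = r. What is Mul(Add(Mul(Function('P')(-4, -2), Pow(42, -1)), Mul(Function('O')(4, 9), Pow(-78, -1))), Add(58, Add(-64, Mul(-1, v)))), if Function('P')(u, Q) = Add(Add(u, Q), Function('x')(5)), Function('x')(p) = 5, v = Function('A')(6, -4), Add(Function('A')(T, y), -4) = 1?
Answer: Rational(418, 273) ≈ 1.5311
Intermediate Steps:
Function('A')(T, y) = 5 (Function('A')(T, y) = Add(4, 1) = 5)
v = 5
Function('P')(u, Q) = Add(5, Q, u) (Function('P')(u, Q) = Add(Add(u, Q), 5) = Add(Add(Q, u), 5) = Add(5, Q, u))
Mul(Add(Mul(Function('P')(-4, -2), Pow(42, -1)), Mul(Function('O')(4, 9), Pow(-78, -1))), Add(58, Add(-64, Mul(-1, v)))) = Mul(Add(Mul(Add(5, -2, -4), Pow(42, -1)), Mul(9, Pow(-78, -1))), Add(58, Add(-64, Mul(-1, 5)))) = Mul(Add(Mul(-1, Rational(1, 42)), Mul(9, Rational(-1, 78))), Add(58, Add(-64, -5))) = Mul(Add(Rational(-1, 42), Rational(-3, 26)), Add(58, -69)) = Mul(Rational(-38, 273), -11) = Rational(418, 273)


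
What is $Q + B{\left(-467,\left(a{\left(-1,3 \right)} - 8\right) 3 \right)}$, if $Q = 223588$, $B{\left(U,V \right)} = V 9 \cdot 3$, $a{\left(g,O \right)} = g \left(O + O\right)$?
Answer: $222454$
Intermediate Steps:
$a{\left(g,O \right)} = 2 O g$ ($a{\left(g,O \right)} = g 2 O = 2 O g$)
$B{\left(U,V \right)} = 27 V$ ($B{\left(U,V \right)} = 9 V 3 = 27 V$)
$Q + B{\left(-467,\left(a{\left(-1,3 \right)} - 8\right) 3 \right)} = 223588 + 27 \left(2 \cdot 3 \left(-1\right) - 8\right) 3 = 223588 + 27 \left(-6 - 8\right) 3 = 223588 + 27 \left(\left(-14\right) 3\right) = 223588 + 27 \left(-42\right) = 223588 - 1134 = 222454$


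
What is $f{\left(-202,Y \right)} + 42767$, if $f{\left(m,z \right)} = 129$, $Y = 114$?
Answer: $42896$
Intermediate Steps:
$f{\left(-202,Y \right)} + 42767 = 129 + 42767 = 42896$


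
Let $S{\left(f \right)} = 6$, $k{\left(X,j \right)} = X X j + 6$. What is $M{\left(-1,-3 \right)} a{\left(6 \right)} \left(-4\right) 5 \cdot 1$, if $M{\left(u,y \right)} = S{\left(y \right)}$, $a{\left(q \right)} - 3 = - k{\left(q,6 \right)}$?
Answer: $26280$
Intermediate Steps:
$k{\left(X,j \right)} = 6 + j X^{2}$ ($k{\left(X,j \right)} = X^{2} j + 6 = j X^{2} + 6 = 6 + j X^{2}$)
$a{\left(q \right)} = -3 - 6 q^{2}$ ($a{\left(q \right)} = 3 - \left(6 + 6 q^{2}\right) = -3 - 6 q^{2}$)
$M{\left(u,y \right)} = 6$
$M{\left(-1,-3 \right)} a{\left(6 \right)} \left(-4\right) 5 \cdot 1 = 6 \left(-3 - 6 \cdot 6^{2}\right) \left(-4\right) 5 \cdot 1 = 6 \left(-3 - 216\right) \left(\left(-20\right) 1\right) = 6 \left(-3 - 216\right) \left(-20\right) = 6 \left(-219\right) \left(-20\right) = \left(-1314\right) \left(-20\right) = 26280$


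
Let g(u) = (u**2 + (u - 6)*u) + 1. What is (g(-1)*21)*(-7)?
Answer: -1323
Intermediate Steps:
g(u) = 1 + u**2 + u*(-6 + u) (g(u) = (u**2 + (-6 + u)*u) + 1 = (u**2 + u*(-6 + u)) + 1 = 1 + u**2 + u*(-6 + u))
(g(-1)*21)*(-7) = ((1 - 6*(-1) + 2*(-1)**2)*21)*(-7) = ((1 + 6 + 2*1)*21)*(-7) = ((1 + 6 + 2)*21)*(-7) = (9*21)*(-7) = 189*(-7) = -1323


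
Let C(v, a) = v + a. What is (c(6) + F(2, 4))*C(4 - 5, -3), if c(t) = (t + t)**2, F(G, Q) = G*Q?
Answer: -608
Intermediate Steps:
c(t) = 4*t**2 (c(t) = (2*t)**2 = 4*t**2)
C(v, a) = a + v
(c(6) + F(2, 4))*C(4 - 5, -3) = (4*6**2 + 2*4)*(-3 + (4 - 5)) = (4*36 + 8)*(-3 - 1) = (144 + 8)*(-4) = 152*(-4) = -608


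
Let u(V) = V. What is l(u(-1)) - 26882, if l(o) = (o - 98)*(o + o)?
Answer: -26684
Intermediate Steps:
l(o) = 2*o*(-98 + o) (l(o) = (-98 + o)*(2*o) = 2*o*(-98 + o))
l(u(-1)) - 26882 = 2*(-1)*(-98 - 1) - 26882 = 2*(-1)*(-99) - 26882 = 198 - 26882 = -26684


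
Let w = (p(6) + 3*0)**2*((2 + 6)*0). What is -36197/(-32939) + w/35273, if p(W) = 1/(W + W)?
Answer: 36197/32939 ≈ 1.0989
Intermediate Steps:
p(W) = 1/(2*W)
w = 0 (w = ((1/2)/6 + 3*0)**2*((2 + 6)*0) = ((1/2)*(1/6) + 0)**2*(8*0) = (1/12 + 0)**2*0 = (1/12)**2*0 = (1/144)*0 = 0)
-36197/(-32939) + w/35273 = -36197/(-32939) + 0/35273 = -36197*(-1/32939) + 0*(1/35273) = 36197/32939 + 0 = 36197/32939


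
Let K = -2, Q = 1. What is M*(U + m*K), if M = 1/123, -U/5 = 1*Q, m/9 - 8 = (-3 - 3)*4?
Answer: 283/123 ≈ 2.3008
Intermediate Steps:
m = -144 (m = 72 + 9*((-3 - 3)*4) = 72 + 9*(-6*4) = 72 + 9*(-24) = 72 - 216 = -144)
U = -5 ≈ -5.0000
M = 1/123 ≈ 0.0081301
M*(U + m*K) = (-5 - 144*(-2))/123 = (-5 + 288)/123 = (1/123)*283 = 283/123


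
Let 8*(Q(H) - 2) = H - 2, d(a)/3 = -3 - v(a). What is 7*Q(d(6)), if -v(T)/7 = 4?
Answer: 623/8 ≈ 77.875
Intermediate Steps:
v(T) = -28 (v(T) = -7*4 = -28)
d(a) = 75 (d(a) = 3*(-3 - 1*(-28)) = 3*(-3 + 28) = 3*25 = 75)
Q(H) = 7/4 + H/8 (Q(H) = 2 + (H - 2)/8 = 2 + (-2 + H)/8 = 2 + (-¼ + H/8) = 7/4 + H/8)
7*Q(d(6)) = 7*(7/4 + (⅛)*75) = 7*(7/4 + 75/8) = 7*(89/8) = 623/8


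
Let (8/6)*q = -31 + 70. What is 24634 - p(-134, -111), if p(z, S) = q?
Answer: 98419/4 ≈ 24605.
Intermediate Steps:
q = 117/4 (q = 3*(-31 + 70)/4 = (¾)*39 = 117/4 ≈ 29.250)
p(z, S) = 117/4
24634 - p(-134, -111) = 24634 - 1*117/4 = 24634 - 117/4 = 98419/4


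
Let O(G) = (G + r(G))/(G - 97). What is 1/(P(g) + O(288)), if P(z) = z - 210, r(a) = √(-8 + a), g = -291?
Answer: -2603139/1300247447 - 382*√70/9101732129 ≈ -0.0020024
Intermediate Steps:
P(z) = -210 + z
O(G) = (G + √(-8 + G))/(-97 + G) (O(G) = (G + √(-8 + G))/(G - 97) = (G + √(-8 + G))/(-97 + G))
1/(P(g) + O(288)) = 1/((-210 - 291) + (288 + √(-8 + 288))/(-97 + 288)) = 1/(-501 + (288 + √280)/191) = 1/(-501 + (288 + 2*√70)/191) = 1/(-501 + (288/191 + 2*√70/191)) = 1/(-95403/191 + 2*√70/191)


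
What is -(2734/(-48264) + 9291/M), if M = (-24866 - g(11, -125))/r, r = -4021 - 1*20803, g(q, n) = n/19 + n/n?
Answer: -26437385095639/2849675484 ≈ -9277.3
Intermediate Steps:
g(q, n) = 1 + n/19 (g(q, n) = n*(1/19) + 1 = n/19 + 1 = 1 + n/19)
r = -24824 (r = -4021 - 20803 = -24824)
M = 118087/117914 (M = (-24866 - (1 + (1/19)*(-125)))/(-24824) = (-24866 - (1 - 125/19))*(-1/24824) = (-24866 - 1*(-106/19))*(-1/24824) = (-24866 + 106/19)*(-1/24824) = -472348/19*(-1/24824) = 118087/117914 ≈ 1.0015)
-(2734/(-48264) + 9291/M) = -(2734/(-48264) + 9291/(118087/117914)) = -(2734*(-1/48264) + 9291*(117914/118087)) = -(-1367/24132 + 1095538974/118087) = -1*26437385095639/2849675484 = -26437385095639/2849675484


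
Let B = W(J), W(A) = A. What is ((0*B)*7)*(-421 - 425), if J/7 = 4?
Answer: 0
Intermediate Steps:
J = 28 (J = 7*4 = 28)
B = 28
((0*B)*7)*(-421 - 425) = ((0*28)*7)*(-421 - 425) = (0*7)*(-846) = 0*(-846) = 0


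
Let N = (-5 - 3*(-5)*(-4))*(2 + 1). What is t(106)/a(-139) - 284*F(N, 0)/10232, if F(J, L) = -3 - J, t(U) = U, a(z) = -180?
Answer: -681227/115110 ≈ -5.9181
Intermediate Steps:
N = -195 (N = (-5 + 15*(-4))*3 = (-5 - 60)*3 = -65*3 = -195)
t(106)/a(-139) - 284*F(N, 0)/10232 = 106/(-180) - 284*(-3 - 1*(-195))/10232 = 106*(-1/180) - 284*(-3 + 195)*(1/10232) = -53/90 - 284*192*(1/10232) = -53/90 - 54528*1/10232 = -53/90 - 6816/1279 = -681227/115110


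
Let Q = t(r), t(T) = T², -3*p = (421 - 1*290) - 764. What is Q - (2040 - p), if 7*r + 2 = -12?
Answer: -1825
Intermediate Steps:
r = -2 (r = -2/7 + (⅐)*(-12) = -2/7 - 12/7 = -2)
p = 211 (p = -((421 - 1*290) - 764)/3 = -((421 - 290) - 764)/3 = -(131 - 764)/3 = -⅓*(-633) = 211)
Q = 4 (Q = (-2)² = 4)
Q - (2040 - p) = 4 - (2040 - 1*211) = 4 - (2040 - 211) = 4 - 1*1829 = 4 - 1829 = -1825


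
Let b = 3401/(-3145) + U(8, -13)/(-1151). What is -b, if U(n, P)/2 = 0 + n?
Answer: 3964871/3619895 ≈ 1.0953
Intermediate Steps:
U(n, P) = 2*n (U(n, P) = 2*(0 + n) = 2*n)
b = -3964871/3619895 (b = 3401/(-3145) + (2*8)/(-1151) = 3401*(-1/3145) + 16*(-1/1151) = -3401/3145 - 16/1151 = -3964871/3619895 ≈ -1.0953)
-b = -1*(-3964871/3619895) = 3964871/3619895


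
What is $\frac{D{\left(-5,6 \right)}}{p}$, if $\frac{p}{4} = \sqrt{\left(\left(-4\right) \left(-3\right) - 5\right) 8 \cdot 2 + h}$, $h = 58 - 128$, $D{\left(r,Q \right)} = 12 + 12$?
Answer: $\frac{\sqrt{42}}{7} \approx 0.92582$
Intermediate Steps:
$D{\left(r,Q \right)} = 24$
$h = -70$ ($h = 58 - 128 = -70$)
$p = 4 \sqrt{42}$ ($p = 4 \sqrt{\left(\left(-4\right) \left(-3\right) - 5\right) 8 \cdot 2 - 70} = 4 \sqrt{\left(12 - 5\right) 8 \cdot 2 - 70} = 4 \sqrt{7 \cdot 8 \cdot 2 - 70} = 4 \sqrt{56 \cdot 2 - 70} = 4 \sqrt{112 - 70} = 4 \sqrt{42} \approx 25.923$)
$\frac{D{\left(-5,6 \right)}}{p} = \frac{24}{4 \sqrt{42}} = 24 \frac{\sqrt{42}}{168} = \frac{\sqrt{42}}{7}$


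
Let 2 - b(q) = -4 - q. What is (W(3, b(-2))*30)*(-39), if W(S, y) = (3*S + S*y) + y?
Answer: -29250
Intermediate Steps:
b(q) = 6 + q (b(q) = 2 - (-4 - q) = 2 + (4 + q) = 6 + q)
W(S, y) = y + 3*S + S*y
(W(3, b(-2))*30)*(-39) = (((6 - 2) + 3*3 + 3*(6 - 2))*30)*(-39) = ((4 + 9 + 3*4)*30)*(-39) = ((4 + 9 + 12)*30)*(-39) = (25*30)*(-39) = 750*(-39) = -29250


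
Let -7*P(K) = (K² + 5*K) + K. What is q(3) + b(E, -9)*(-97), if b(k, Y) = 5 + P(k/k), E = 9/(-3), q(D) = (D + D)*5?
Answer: -358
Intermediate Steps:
P(K) = -6*K/7 - K²/7 (P(K) = -((K² + 5*K) + K)/7 = -(K² + 6*K)/7 = -6*K/7 - K²/7)
q(D) = 10*D (q(D) = (2*D)*5 = 10*D)
E = -3 (E = 9*(-⅓) = -3)
b(k, Y) = 4 (b(k, Y) = 5 - k/k*(6 + k/k)/7 = 5 - ⅐*1*(6 + 1) = 5 - ⅐*1*7 = 5 - 1 = 4)
q(3) + b(E, -9)*(-97) = 10*3 + 4*(-97) = 30 - 388 = -358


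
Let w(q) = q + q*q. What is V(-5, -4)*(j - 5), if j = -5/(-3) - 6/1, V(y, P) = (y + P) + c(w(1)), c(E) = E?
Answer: 196/3 ≈ 65.333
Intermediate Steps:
w(q) = q + q²
V(y, P) = 2 + P + y (V(y, P) = (y + P) + 1*(1 + 1) = (P + y) + 1*2 = (P + y) + 2 = 2 + P + y)
j = -13/3 (j = -5*(-⅓) - 6*1 = 5/3 - 6 = -13/3 ≈ -4.3333)
V(-5, -4)*(j - 5) = (2 - 4 - 5)*(-13/3 - 5) = -7*(-28/3) = 196/3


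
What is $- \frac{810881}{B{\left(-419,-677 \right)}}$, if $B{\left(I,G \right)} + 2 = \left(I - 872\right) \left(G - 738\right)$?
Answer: $- \frac{810881}{1826763} \approx -0.44389$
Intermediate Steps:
$B{\left(I,G \right)} = -2 + \left(-872 + I\right) \left(-738 + G\right)$ ($B{\left(I,G \right)} = -2 + \left(I - 872\right) \left(G - 738\right) = -2 + \left(-872 + I\right) \left(-738 + G\right)$)
$- \frac{810881}{B{\left(-419,-677 \right)}} = - \frac{810881}{643534 - -590344 - -309222 - -283663} = - \frac{810881}{643534 + 590344 + 309222 + 283663} = - \frac{810881}{1826763}$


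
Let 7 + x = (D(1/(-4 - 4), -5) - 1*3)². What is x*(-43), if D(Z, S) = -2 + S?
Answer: -3999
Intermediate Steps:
x = 93 (x = -7 + ((-2 - 5) - 1*3)² = -7 + (-7 - 3)² = -7 + (-10)² = -7 + 100 = 93)
x*(-43) = 93*(-43) = -3999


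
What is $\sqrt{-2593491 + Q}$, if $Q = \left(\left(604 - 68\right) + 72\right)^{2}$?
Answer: $i \sqrt{2223827} \approx 1491.3 i$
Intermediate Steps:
$Q = 369664$ ($Q = \left(536 + 72\right)^{2} = 608^{2} = 369664$)
$\sqrt{-2593491 + Q} = \sqrt{-2593491 + 369664} = \sqrt{-2223827} = i \sqrt{2223827}$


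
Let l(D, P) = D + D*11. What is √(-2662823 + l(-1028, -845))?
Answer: I*√2675159 ≈ 1635.6*I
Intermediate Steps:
l(D, P) = 12*D (l(D, P) = D + 11*D = 12*D)
√(-2662823 + l(-1028, -845)) = √(-2662823 + 12*(-1028)) = √(-2662823 - 12336) = √(-2675159) = I*√2675159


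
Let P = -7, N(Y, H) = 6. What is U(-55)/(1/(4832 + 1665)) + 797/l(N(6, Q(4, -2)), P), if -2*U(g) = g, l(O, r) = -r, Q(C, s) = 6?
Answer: 2502939/14 ≈ 1.7878e+5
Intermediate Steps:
U(g) = -g/2
U(-55)/(1/(4832 + 1665)) + 797/l(N(6, Q(4, -2)), P) = (-1/2*(-55))/(1/(4832 + 1665)) + 797/((-1*(-7))) = 55/(2*(1/6497)) + 797/7 = 55/(2*(1/6497)) + 797*(1/7) = (55/2)*6497 + 797/7 = 357335/2 + 797/7 = 2502939/14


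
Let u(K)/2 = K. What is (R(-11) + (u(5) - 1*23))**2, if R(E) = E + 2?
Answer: 484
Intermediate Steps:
u(K) = 2*K
R(E) = 2 + E
(R(-11) + (u(5) - 1*23))**2 = ((2 - 11) + (2*5 - 1*23))**2 = (-9 + (10 - 23))**2 = (-9 - 13)**2 = (-22)**2 = 484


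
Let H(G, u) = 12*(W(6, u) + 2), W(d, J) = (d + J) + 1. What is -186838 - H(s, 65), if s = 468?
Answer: -187726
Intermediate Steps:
W(d, J) = 1 + J + d (W(d, J) = (J + d) + 1 = 1 + J + d)
H(G, u) = 108 + 12*u (H(G, u) = 12*((1 + u + 6) + 2) = 12*((7 + u) + 2) = 12*(9 + u) = 108 + 12*u)
-186838 - H(s, 65) = -186838 - (108 + 12*65) = -186838 - (108 + 780) = -186838 - 1*888 = -186838 - 888 = -187726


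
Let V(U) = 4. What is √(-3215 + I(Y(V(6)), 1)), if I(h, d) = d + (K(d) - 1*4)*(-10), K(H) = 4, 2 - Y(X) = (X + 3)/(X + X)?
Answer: I*√3214 ≈ 56.692*I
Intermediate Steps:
Y(X) = 2 - (3 + X)/(2*X) (Y(X) = 2 - (X + 3)/(X + X) = 2 - (3 + X)/(2*X))
I(h, d) = d (I(h, d) = d + (4 - 1*4)*(-10) = d + (4 - 4)*(-10) = d + 0*(-10) = d + 0 = d)
√(-3215 + I(Y(V(6)), 1)) = √(-3215 + 1) = √(-3214) = I*√3214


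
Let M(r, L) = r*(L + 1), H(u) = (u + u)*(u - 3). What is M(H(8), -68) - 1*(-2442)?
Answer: -2918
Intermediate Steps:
H(u) = 2*u*(-3 + u) (H(u) = (2*u)*(-3 + u) = 2*u*(-3 + u))
M(r, L) = r*(1 + L)
M(H(8), -68) - 1*(-2442) = (2*8*(-3 + 8))*(1 - 68) - 1*(-2442) = (2*8*5)*(-67) + 2442 = 80*(-67) + 2442 = -5360 + 2442 = -2918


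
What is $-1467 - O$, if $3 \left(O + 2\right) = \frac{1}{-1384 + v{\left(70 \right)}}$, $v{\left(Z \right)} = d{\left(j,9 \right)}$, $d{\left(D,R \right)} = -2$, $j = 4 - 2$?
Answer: $- \frac{6091469}{4158} \approx -1465.0$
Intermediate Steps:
$j = 2$
$v{\left(Z \right)} = -2$
$O = - \frac{8317}{4158}$ ($O = -2 + \frac{1}{3 \left(-1384 - 2\right)} = -2 + \frac{1}{3 \left(-1386\right)} = -2 + \frac{1}{3} \left(- \frac{1}{1386}\right) = -2 - \frac{1}{4158} = - \frac{8317}{4158} \approx -2.0002$)
$-1467 - O = -1467 - - \frac{8317}{4158} = -1467 + \frac{8317}{4158} = - \frac{6091469}{4158}$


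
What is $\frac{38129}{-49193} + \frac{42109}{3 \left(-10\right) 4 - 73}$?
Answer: $- \frac{2078826934}{9494249} \approx -218.96$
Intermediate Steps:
$\frac{38129}{-49193} + \frac{42109}{3 \left(-10\right) 4 - 73} = 38129 \left(- \frac{1}{49193}\right) + \frac{42109}{\left(-30\right) 4 - 73} = - \frac{38129}{49193} + \frac{42109}{-120 - 73} = - \frac{38129}{49193} + \frac{42109}{-193} = - \frac{38129}{49193} + 42109 \left(- \frac{1}{193}\right) = - \frac{38129}{49193} - \frac{42109}{193} = - \frac{2078826934}{9494249}$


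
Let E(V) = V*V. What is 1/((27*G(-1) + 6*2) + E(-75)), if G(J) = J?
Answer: 1/5610 ≈ 0.00017825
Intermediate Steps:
E(V) = V**2
1/((27*G(-1) + 6*2) + E(-75)) = 1/((27*(-1) + 6*2) + (-75)**2) = 1/((-27 + 12) + 5625) = 1/(-15 + 5625) = 1/5610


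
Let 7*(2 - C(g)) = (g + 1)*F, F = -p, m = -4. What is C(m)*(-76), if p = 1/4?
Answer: -1007/7 ≈ -143.86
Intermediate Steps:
p = 1/4 ≈ 0.25000
F = -1/4 (F = -1*1/4 = -1/4 ≈ -0.25000)
C(g) = 57/28 + g/28 (C(g) = 2 - (g + 1)*(-1)/(7*4) = 2 - (1 + g)*(-1)/(7*4) = 2 - (-1/4 - g/4)/7 = 2 + (1/28 + g/28) = 57/28 + g/28)
C(m)*(-76) = (57/28 + (1/28)*(-4))*(-76) = (57/28 - 1/7)*(-76) = (53/28)*(-76) = -1007/7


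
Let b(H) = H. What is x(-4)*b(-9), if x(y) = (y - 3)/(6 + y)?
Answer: 63/2 ≈ 31.500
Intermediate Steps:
x(y) = (-3 + y)/(6 + y)
x(-4)*b(-9) = ((-3 - 4)/(6 - 4))*(-9) = (-7/2)*(-9) = ((½)*(-7))*(-9) = -7/2*(-9) = 63/2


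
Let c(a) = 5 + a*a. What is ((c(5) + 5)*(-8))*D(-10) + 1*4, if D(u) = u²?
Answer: -27996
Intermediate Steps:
c(a) = 5 + a²
((c(5) + 5)*(-8))*D(-10) + 1*4 = (((5 + 5²) + 5)*(-8))*(-10)² + 1*4 = (((5 + 25) + 5)*(-8))*100 + 4 = ((30 + 5)*(-8))*100 + 4 = (35*(-8))*100 + 4 = -280*100 + 4 = -28000 + 4 = -27996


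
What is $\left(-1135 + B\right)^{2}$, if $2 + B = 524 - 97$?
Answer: $504100$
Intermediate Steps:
$B = 425$ ($B = -2 + \left(524 - 97\right) = -2 + 427 = 425$)
$\left(-1135 + B\right)^{2} = \left(-1135 + 425\right)^{2} = \left(-710\right)^{2} = 504100$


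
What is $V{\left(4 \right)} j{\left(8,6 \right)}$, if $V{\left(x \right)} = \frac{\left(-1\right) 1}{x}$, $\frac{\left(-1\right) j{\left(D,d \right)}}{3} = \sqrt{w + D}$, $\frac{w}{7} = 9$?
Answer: $\frac{3 \sqrt{71}}{4} \approx 6.3196$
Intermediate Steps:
$w = 63$ ($w = 7 \cdot 9 = 63$)
$j{\left(D,d \right)} = - 3 \sqrt{63 + D}$
$V{\left(x \right)} = - \frac{1}{x}$
$V{\left(4 \right)} j{\left(8,6 \right)} = - \frac{1}{4} \left(- 3 \sqrt{63 + 8}\right) = \left(-1\right) \frac{1}{4} \left(- 3 \sqrt{71}\right) = - \frac{\left(-3\right) \sqrt{71}}{4} = \frac{3 \sqrt{71}}{4}$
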